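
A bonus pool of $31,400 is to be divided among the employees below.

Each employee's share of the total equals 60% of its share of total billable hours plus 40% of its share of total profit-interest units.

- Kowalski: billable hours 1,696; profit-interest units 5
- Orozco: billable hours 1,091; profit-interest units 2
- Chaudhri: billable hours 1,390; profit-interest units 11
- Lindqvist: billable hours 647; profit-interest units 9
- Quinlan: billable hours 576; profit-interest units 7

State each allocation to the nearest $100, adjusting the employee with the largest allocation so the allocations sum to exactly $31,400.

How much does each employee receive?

Kowalski: $7,800 | Orozco: $4,500 | Chaudhri: $8,900 | Lindqvist: $5,600 | Quinlan: $4,600

Totals — billable hours 5,400, profit-interest units 34.
Composite weights (60% billable hours + 40% profit-interest units): Kowalski 0.2473; Orozco 0.1448; Chaudhri 0.2839; Lindqvist 0.1778; Quinlan 0.1464.
Pro-rata amounts: Kowalski 7,764.21; Orozco 4,545.20; Chaudhri 8,913.08; Lindqvist 5,582.02; Quinlan 4,595.48.
After rounding ($100): Kowalski $7,800; Orozco $4,500; Chaudhri $8,900; Lindqvist $5,600; Quinlan $4,600. Sum = $31,400.
No rounding difference to absorb.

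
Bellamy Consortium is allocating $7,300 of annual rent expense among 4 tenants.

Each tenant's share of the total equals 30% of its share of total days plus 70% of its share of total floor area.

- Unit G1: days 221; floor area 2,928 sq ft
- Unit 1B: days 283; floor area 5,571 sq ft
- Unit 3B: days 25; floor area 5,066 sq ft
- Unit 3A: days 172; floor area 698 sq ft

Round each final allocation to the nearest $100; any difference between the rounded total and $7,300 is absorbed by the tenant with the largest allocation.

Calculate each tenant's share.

Days total 701; floor area total 14,263.
Blended shares (30% days + 70% floor area): Unit G1 0.2383; Unit 1B 0.3945; Unit 3B 0.2593; Unit 3A 0.1079.
Unrounded shares: Unit G1 1,739.44; Unit 1B 2,880.04; Unit 3B 1,893.10; Unit 3A 787.42.
At nearest $100: Unit G1 $1,700; Unit 1B $2,900; Unit 3B $1,900; Unit 3A $800. Sum = $7,300.
Sum already equals the total — no adjustment.

Unit G1: $1,700 | Unit 1B: $2,900 | Unit 3B: $1,900 | Unit 3A: $800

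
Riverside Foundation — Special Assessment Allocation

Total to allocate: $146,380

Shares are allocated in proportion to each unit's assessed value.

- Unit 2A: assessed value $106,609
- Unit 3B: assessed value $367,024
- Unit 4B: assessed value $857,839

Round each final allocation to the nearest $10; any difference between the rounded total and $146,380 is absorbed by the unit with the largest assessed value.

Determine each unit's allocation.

Assessed value total: 106,609 + 367,024 + 857,839 = 1,331,472.
Pro-rata amounts: Unit 2A 11,720.43; Unit 3B 40,350.06; Unit 4B 94,309.51.
Rounded to nearest $10: Unit 2A $11,720; Unit 3B $40,350; Unit 4B $94,310. Sum = $146,380.
Sum already equals the total — no adjustment.

Unit 2A: $11,720 | Unit 3B: $40,350 | Unit 4B: $94,310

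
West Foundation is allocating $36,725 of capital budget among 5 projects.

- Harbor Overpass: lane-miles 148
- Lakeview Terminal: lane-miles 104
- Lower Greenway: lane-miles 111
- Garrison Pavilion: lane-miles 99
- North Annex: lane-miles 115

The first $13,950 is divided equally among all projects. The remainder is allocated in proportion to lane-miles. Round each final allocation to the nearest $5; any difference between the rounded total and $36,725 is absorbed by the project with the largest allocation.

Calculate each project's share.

First tranche $13,950 split equally: $2,790 each.
Remainder $22,775 by lane-miles (total 577): Harbor Overpass 5,841.77 → $5,840; Lakeview Terminal 4,105.03 → $4,105; Lower Greenway 4,381.33 → $4,380; Garrison Pavilion 3,907.67 → $3,910; North Annex 4,539.21 → $4,540.
Totals: Harbor Overpass $2,790 + $5,840 = $8,630; Lakeview Terminal $2,790 + $4,105 = $6,895; Lower Greenway $2,790 + $4,380 = $7,170; Garrison Pavilion $2,790 + $3,910 = $6,700; North Annex $2,790 + $4,540 = $7,330.

Harbor Overpass: $8,630; Lakeview Terminal: $6,895; Lower Greenway: $7,170; Garrison Pavilion: $6,700; North Annex: $7,330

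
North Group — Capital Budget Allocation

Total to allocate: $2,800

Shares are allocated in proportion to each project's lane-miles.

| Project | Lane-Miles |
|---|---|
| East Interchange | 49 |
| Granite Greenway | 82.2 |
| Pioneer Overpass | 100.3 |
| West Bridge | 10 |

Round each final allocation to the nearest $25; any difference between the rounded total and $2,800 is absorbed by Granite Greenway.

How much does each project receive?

East Interchange: $575 · Granite Greenway: $925 · Pioneer Overpass: $1,175 · West Bridge: $125

Combined lane-miles = 241.5.
Proportional shares: East Interchange 49/241.5 × $2,800 = 568.12; Granite Greenway 82.2/241.5 × $2,800 = 953.04; Pioneer Overpass 100.3/241.5 × $2,800 = 1,162.90; West Bridge 10/241.5 × $2,800 = 115.94.
After rounding ($25): East Interchange $575; Granite Greenway $950; Pioneer Overpass $1,175; West Bridge $125. Sum = $2,825.
Difference $2,800 − $2,825 = −$25 applied to Granite Greenway: Granite Greenway becomes $925.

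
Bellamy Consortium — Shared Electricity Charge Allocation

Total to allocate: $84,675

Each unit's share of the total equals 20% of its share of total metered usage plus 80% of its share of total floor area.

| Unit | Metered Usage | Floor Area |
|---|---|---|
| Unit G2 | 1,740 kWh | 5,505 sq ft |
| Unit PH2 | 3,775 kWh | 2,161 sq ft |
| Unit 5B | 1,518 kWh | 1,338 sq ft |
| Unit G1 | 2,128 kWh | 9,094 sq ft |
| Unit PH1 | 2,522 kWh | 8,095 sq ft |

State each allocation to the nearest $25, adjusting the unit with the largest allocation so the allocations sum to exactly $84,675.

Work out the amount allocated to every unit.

Metered usage total 11,683; floor area total 26,193.
Blended shares (20% metered usage + 80% floor area): Unit G2 0.1979; Unit PH2 0.1306; Unit 5B 0.0669; Unit G1 0.3142; Unit PH1 0.2904.
Unrounded shares: Unit G2 16,759.16; Unit PH2 11,060.77; Unit 5B 5,660.72; Unit G1 26,603.41; Unit PH1 24,590.93.
After rounding ($25): Unit G2 $16,750; Unit PH2 $11,050; Unit 5B $5,650; Unit G1 $26,600; Unit PH1 $24,600. Sum = $84,650.
Difference $84,675 − $84,650 = +$25 applied to largest allocation (Unit G1): Unit G1 becomes $26,625.

Unit G2: $16,750 · Unit PH2: $11,050 · Unit 5B: $5,650 · Unit G1: $26,625 · Unit PH1: $24,600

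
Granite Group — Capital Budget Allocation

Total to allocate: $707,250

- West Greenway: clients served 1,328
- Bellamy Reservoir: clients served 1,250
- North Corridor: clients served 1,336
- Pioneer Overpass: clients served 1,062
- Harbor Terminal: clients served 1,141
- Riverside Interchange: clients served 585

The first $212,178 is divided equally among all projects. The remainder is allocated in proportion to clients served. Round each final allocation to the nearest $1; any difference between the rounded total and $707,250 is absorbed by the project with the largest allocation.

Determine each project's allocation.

First tranche $212,178 split equally: $35,363 each.
Remainder $495,072 by clients served (total 6,702): West Greenway 98,098.42 → $98,098; Bellamy Reservoir 92,336.62 → $92,337; North Corridor 98,689.38 → $98,689; Pioneer Overpass 78,449.19 → $78,449; Harbor Terminal 84,284.86 → $84,285; Riverside Interchange 43,213.54 → $43,214.
Totals: West Greenway $35,363 + $98,098 = $133,461; Bellamy Reservoir $35,363 + $92,337 = $127,700; North Corridor $35,363 + $98,689 = $134,052; Pioneer Overpass $35,363 + $78,449 = $113,812; Harbor Terminal $35,363 + $84,285 = $119,648; Riverside Interchange $35,363 + $43,214 = $78,577.

West Greenway: $133,461 · Bellamy Reservoir: $127,700 · North Corridor: $134,052 · Pioneer Overpass: $113,812 · Harbor Terminal: $119,648 · Riverside Interchange: $78,577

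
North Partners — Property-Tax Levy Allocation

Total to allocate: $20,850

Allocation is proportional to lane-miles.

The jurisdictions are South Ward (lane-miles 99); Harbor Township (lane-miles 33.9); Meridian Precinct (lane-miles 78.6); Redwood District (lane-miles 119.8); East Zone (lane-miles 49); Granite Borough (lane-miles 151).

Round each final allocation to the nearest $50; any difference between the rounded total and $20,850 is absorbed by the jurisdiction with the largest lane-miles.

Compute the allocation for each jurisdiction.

South Ward: $3,900; Harbor Township: $1,350; Meridian Precinct: $3,100; Redwood District: $4,700; East Zone: $1,900; Granite Borough: $5,900

Combined lane-miles = 531.3.
Unrounded shares: South Ward 99/531.3 × $20,850 = 3,885.09; Harbor Township 33.9/531.3 × $20,850 = 1,330.35; Meridian Precinct 78.6/531.3 × $20,850 = 3,084.53; Redwood District 119.8/531.3 × $20,850 = 4,701.36; East Zone 49/531.3 × $20,850 = 1,922.92; Granite Borough 151/531.3 × $20,850 = 5,925.75.
At nearest $50: South Ward $3,900; Harbor Township $1,350; Meridian Precinct $3,100; Redwood District $4,700; East Zone $1,900; Granite Borough $5,950. Sum = $20,900.
Difference $20,850 − $20,900 = −$50 applied to largest lane-miles (Granite Borough): Granite Borough becomes $5,900.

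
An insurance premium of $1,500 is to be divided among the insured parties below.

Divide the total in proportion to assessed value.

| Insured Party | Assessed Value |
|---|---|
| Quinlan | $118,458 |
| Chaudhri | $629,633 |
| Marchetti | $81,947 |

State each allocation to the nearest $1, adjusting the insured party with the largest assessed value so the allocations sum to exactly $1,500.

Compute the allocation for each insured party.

Quinlan: $214; Chaudhri: $1,138; Marchetti: $148

Total assessed value = 118,458 + 629,633 + 81,947 = 830,038.
Pro-rata amounts: Quinlan 214.07; Chaudhri 1,137.84; Marchetti 148.09.
After rounding ($1): Quinlan $214; Chaudhri $1,138; Marchetti $148. Sum = $1,500.
No rounding difference to absorb.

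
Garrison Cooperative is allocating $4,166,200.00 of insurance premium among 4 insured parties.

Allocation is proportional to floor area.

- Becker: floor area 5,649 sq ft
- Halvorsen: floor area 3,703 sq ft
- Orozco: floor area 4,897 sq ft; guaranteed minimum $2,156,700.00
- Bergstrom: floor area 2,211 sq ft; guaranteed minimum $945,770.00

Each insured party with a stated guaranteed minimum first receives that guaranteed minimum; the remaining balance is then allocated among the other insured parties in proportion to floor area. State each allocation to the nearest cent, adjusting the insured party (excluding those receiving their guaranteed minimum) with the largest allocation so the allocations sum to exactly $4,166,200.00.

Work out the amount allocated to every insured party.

Guaranteed amounts: Orozco $2,156,700.00; Bergstrom $945,770.00. Residual $1,063,730.00.
Residual split over remaining floor area 9,352: Becker 642,537.5075 → $642,537.51; Halvorsen 421,192.4925 → $421,192.49.

Becker: $642,537.51; Halvorsen: $421,192.49; Orozco: $2,156,700.00; Bergstrom: $945,770.00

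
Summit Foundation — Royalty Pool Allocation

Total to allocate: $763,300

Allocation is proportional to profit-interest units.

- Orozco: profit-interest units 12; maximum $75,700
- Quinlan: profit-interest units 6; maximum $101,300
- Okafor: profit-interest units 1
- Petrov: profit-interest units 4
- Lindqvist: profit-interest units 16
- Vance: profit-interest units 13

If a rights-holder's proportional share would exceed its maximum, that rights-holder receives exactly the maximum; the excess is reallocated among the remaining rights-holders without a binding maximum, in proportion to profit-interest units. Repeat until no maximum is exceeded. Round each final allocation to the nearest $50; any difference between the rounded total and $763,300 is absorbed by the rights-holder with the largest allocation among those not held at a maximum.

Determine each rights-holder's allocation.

Orozco: $75,700 · Quinlan: $101,300 · Okafor: $17,250 · Petrov: $69,000 · Lindqvist: $275,900 · Vance: $224,150

Profit-interest units total: 52.
Unconstrained shares: Orozco 176,146.15; Quinlan 88,073.08; Okafor 14,678.85; Petrov 58,715.38; Lindqvist 234,861.54; Vance 190,825.00.
Cap binds for Orozco ($75,700); balance $687,600 reallocated over remaining profit-interest units 40.
Cap binds for Quinlan ($101,300); balance $586,300 reallocated over remaining profit-interest units 34.
Shares after redistribution: Okafor 17,244.12 → $17,250; Petrov 68,976.47 → $69,000; Lindqvist 275,905.88 → $275,900; Vance 224,173.53 → $224,150.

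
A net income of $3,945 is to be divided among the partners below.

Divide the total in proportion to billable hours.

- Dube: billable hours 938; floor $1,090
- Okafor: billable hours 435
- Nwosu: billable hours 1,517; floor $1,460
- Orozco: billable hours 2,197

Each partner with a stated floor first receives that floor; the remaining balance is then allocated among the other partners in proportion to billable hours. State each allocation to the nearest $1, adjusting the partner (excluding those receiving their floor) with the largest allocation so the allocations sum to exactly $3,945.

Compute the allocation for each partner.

Dube: $1,090; Okafor: $231; Nwosu: $1,460; Orozco: $1,164

Minimums first: Dube $1,090; Nwosu $1,460. Remaining pool $1,395.
Remaining pool split over remaining billable hours 2,632: Okafor 230.56 → $231; Orozco 1,164.44 → $1,164.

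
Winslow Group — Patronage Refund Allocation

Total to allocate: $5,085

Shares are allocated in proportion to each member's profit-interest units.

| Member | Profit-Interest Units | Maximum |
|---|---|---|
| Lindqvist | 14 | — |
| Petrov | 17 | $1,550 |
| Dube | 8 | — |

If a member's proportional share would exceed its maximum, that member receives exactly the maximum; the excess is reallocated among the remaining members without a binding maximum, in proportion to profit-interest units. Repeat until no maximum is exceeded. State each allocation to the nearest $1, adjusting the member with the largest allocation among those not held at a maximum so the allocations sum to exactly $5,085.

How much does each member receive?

Lindqvist: $2,250 · Petrov: $1,550 · Dube: $1,285

Total profit-interest units = 39.
Proportional shares (ignoring caps): Lindqvist 1,825.38; Petrov 2,216.54; Dube 1,043.08.
Held at cap: Petrov ($1,550); remaining pool $3,535 reallocated over remaining profit-interest units 22.
Shares after redistribution: Lindqvist 2,249.55 → $2,250; Dube 1,285.45 → $1,285.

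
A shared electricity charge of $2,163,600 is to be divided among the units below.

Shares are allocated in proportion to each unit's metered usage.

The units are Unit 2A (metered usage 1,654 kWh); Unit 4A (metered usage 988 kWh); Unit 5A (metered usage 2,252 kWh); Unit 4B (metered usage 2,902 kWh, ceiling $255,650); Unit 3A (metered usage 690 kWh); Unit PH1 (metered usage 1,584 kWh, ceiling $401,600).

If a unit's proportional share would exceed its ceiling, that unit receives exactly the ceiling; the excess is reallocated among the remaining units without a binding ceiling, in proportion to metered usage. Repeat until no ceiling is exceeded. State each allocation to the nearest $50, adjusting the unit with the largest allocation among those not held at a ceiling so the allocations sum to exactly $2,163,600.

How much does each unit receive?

Unit 2A: $446,200; Unit 4A: $266,500; Unit 5A: $607,500; Unit 4B: $255,650; Unit 3A: $186,150; Unit PH1: $401,600

Total metered usage = 10,070.
Pro-rata shares before constraints: Unit 2A 355,371.84; Unit 4A 212,277.74; Unit 5A 483,855.73; Unit 4B 623,512.14; Unit 3A 148,250.65; Unit PH1 340,331.92.
Held at cap: Unit 4B ($255,650); balance $1,907,950 reallocated over remaining metered usage 7,168.
Held at cap: Unit PH1 ($401,600); balance $1,506,350 reallocated over remaining metered usage 5,584.
Shares after redistribution: Unit 2A 446,186.05 → $446,200; Unit 4A 266,524.68 → $266,500; Unit 5A 607,503.62 → $607,500; Unit 3A 186,135.66 → $186,150.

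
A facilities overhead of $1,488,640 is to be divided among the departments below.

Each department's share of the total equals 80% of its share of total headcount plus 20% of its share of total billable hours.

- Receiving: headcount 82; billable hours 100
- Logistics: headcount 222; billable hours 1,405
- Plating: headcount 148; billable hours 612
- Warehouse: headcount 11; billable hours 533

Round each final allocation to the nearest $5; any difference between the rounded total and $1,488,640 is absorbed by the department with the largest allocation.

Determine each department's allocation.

Receiving: $222,150 · Logistics: $728,875 · Plating: $449,440 · Warehouse: $88,175

Totals — headcount 463, billable hours 2,650.
Composite weights (80% headcount + 20% billable hours): Receiving 0.1492; Logistics 0.4896; Plating 0.3019; Warehouse 0.0592.
Proportional shares: Receiving 222,152.48; Logistics 728,872.46; Plating 449,438.61; Warehouse 88,176.46.
Rounded to nearest $5: Receiving $222,150; Logistics $728,870; Plating $449,440; Warehouse $88,175. Sum = $1,488,635.
Difference $1,488,640 − $1,488,635 = +$5 applied to largest allocation (Logistics): Logistics becomes $728,875.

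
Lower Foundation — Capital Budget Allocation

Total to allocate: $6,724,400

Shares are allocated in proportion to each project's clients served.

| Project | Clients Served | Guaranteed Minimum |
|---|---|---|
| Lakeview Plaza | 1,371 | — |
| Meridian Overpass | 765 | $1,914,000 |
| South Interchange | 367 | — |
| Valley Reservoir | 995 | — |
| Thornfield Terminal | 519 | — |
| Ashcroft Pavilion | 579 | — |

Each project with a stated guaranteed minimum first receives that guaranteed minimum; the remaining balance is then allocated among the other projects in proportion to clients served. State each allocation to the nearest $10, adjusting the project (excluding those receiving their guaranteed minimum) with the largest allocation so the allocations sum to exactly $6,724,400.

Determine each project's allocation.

Lakeview Plaza: $1,721,510; Meridian Overpass: $1,914,000; South Interchange: $460,820; Valley Reservoir: $1,249,370; Thornfield Terminal: $651,680; Ashcroft Pavilion: $727,020

Minimums first: Meridian Overpass $1,914,000. Remaining pool $4,810,400.
Remaining pool split over remaining clients served 3,831: Lakeview Plaza 1,721,497.89 → $1,721,500; South Interchange 460,824.01 → $460,820; Valley Reservoir 1,249,373.01 → $1,249,370; Thornfield Terminal 651,683.01 → $651,680; Ashcroft Pavilion 727,022.08 → $727,020.
Rounding difference +$10 applied to Lakeview Plaza → $1,721,510.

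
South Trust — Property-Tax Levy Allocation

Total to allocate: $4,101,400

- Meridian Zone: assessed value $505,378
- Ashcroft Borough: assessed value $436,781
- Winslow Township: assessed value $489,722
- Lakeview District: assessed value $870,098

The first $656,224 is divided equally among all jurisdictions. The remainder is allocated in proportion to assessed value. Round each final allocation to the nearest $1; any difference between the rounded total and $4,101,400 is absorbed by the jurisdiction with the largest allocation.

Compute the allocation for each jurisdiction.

Meridian Zone: $920,412; Ashcroft Borough: $817,749; Winslow Township: $896,981; Lakeview District: $1,466,258

Equal tier: $656,224 ÷ 4 = $164,056 apiece.
Remainder $3,445,176 by assessed value (total 2,301,979): Meridian Zone 756,356.23 → $756,356; Ashcroft Borough 653,692.94 → $653,693; Winslow Township 732,925.23 → $732,925; Lakeview District 1,302,201.60 → $1,302,202.
Totals: Meridian Zone $164,056 + $756,356 = $920,412; Ashcroft Borough $164,056 + $653,693 = $817,749; Winslow Township $164,056 + $732,925 = $896,981; Lakeview District $164,056 + $1,302,202 = $1,466,258.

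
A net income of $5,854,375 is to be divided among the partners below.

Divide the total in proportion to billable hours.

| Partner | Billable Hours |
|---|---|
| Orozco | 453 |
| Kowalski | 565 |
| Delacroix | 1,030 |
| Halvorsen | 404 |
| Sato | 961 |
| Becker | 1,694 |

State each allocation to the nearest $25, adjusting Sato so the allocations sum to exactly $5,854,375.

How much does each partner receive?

Sum of billable hours: 5,107.
Raw shares: Orozco 453/5,107 × $5,854,375 = 519,293.49; Kowalski 565/5,107 × $5,854,375 = 647,683.94; Delacroix 1,030/5,107 × $5,854,375 = 1,180,733.55; Halvorsen 404/5,107 × $5,854,375 = 463,122.67; Sato 961/5,107 × $5,854,375 = 1,101,635.87; Becker 1,694/5,107 × $5,854,375 = 1,941,905.47.
At nearest $25: Orozco $519,300; Kowalski $647,675; Delacroix $1,180,725; Halvorsen $463,125; Sato $1,101,625; Becker $1,941,900. Sum = $5,854,350.
Difference $5,854,375 − $5,854,350 = +$25 applied to Sato: Sato becomes $1,101,650.

Orozco: $519,300; Kowalski: $647,675; Delacroix: $1,180,725; Halvorsen: $463,125; Sato: $1,101,650; Becker: $1,941,900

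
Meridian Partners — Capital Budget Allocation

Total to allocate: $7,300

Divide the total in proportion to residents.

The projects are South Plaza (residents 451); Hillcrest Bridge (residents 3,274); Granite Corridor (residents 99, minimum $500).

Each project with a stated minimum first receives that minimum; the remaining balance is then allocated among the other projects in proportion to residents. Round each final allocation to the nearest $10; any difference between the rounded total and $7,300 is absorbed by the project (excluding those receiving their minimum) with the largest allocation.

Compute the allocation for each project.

South Plaza: $820 · Hillcrest Bridge: $5,980 · Granite Corridor: $500

Guaranteed amounts: Granite Corridor $500. Residual $6,800.
Residual split over remaining residents 3,725: South Plaza 823.30 → $820; Hillcrest Bridge 5,976.70 → $5,980.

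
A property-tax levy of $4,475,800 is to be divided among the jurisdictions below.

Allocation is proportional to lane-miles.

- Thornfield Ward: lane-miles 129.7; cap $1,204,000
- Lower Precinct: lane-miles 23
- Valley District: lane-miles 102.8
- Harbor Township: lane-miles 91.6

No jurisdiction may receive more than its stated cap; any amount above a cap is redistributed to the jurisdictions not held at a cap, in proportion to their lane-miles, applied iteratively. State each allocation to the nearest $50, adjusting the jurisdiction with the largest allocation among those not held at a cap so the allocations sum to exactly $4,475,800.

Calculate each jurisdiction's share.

Thornfield Ward: $1,204,000 | Lower Precinct: $346,150 | Valley District: $1,547,100 | Harbor Township: $1,378,550

Combined lane-miles = 347.1.
Pro-rata shares before constraints: Thornfield Ward 1,672,461.14; Lower Precinct 296,581.39; Valley District 1,325,589.86; Harbor Township 1,181,167.62.
Held at cap: Thornfield Ward ($1,204,000); residual $3,271,800 reallocated over remaining lane-miles 217.4.
Shares after redistribution: Lower Precinct 346,142.59 → $346,150; Valley District 1,547,106.90 → $1,547,100; Harbor Township 1,378,550.51 → $1,378,550.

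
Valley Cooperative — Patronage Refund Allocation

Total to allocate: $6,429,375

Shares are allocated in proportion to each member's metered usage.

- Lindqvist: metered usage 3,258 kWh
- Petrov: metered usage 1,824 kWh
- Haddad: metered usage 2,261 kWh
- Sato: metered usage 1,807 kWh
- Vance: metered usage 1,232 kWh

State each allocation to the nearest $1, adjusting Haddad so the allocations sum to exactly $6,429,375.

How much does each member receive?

Lindqvist: $2,017,617 · Petrov: $1,129,568 · Haddad: $1,400,195 · Sato: $1,119,041 · Vance: $762,954

Metered usage total: 10,382.
Raw shares: Lindqvist 3,258/10,382 × $6,429,375 = 2,017,617.39; Petrov 1,824/10,382 × $6,429,375 = 1,129,568.48; Haddad 2,261/10,382 × $6,429,375 = 1,400,194.27; Sato 1,807/10,382 × $6,429,375 = 1,119,040.71; Vance 1,232/10,382 × $6,429,375 = 762,954.15.
At nearest $1: Lindqvist $2,017,617; Petrov $1,129,568; Haddad $1,400,194; Sato $1,119,041; Vance $762,954. Sum = $6,429,374.
Difference $6,429,375 − $6,429,374 = +$1 applied to Haddad: Haddad becomes $1,400,195.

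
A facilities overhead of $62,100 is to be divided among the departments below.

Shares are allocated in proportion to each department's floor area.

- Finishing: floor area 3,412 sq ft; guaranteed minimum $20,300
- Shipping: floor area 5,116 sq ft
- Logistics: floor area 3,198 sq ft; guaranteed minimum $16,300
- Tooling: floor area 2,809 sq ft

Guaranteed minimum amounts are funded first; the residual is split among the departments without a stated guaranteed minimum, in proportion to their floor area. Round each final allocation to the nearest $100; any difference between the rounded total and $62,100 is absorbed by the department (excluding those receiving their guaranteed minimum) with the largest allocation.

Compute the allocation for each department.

Finishing: $20,300 | Shipping: $16,500 | Logistics: $16,300 | Tooling: $9,000

Fund the minimums — Finishing $20,300; Logistics $16,300. Remaining pool $25,500.
Remaining pool split over remaining floor area 7,925: Shipping 16,461.58 → $16,500; Tooling 9,038.42 → $9,000.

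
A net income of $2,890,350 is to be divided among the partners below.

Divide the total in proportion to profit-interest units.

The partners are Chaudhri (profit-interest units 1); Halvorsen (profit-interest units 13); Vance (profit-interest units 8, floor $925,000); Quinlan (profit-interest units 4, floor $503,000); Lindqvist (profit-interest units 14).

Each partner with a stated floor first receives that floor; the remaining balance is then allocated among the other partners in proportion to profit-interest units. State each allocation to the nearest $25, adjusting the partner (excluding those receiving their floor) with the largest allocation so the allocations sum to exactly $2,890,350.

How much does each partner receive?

Fund the minimums — Vance $925,000; Quinlan $503,000. Balance $1,462,350.
Balance split over remaining profit-interest units 28: Chaudhri 52,226.79 → $52,225; Halvorsen 678,948.21 → $678,950; Lindqvist 731,175.00 → $731,175.

Chaudhri: $52,225 · Halvorsen: $678,950 · Vance: $925,000 · Quinlan: $503,000 · Lindqvist: $731,175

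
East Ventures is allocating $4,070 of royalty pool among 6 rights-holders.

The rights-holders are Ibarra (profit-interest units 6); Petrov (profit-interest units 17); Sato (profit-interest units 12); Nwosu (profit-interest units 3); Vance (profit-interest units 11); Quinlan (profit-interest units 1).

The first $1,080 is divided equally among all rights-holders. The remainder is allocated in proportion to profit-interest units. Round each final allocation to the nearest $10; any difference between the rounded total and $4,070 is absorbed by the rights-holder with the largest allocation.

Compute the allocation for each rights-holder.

First tranche $1,080 split equally: $180 each.
Remainder $2,990 by profit-interest units (total 50): Ibarra 358.80 → $360; Petrov 1,016.60 → $1,020; Sato 717.60 → $720; Nwosu 179.40 → $180; Vance 657.80 → $660; Quinlan 59.80 → $60.
Rounding difference −$10 on remainder applied to Petrov.
Totals: Ibarra $180 + $360 = $540; Petrov $180 + $1,010 = $1,190; Sato $180 + $720 = $900; Nwosu $180 + $180 = $360; Vance $180 + $660 = $840; Quinlan $180 + $60 = $240.

Ibarra: $540 | Petrov: $1,190 | Sato: $900 | Nwosu: $360 | Vance: $840 | Quinlan: $240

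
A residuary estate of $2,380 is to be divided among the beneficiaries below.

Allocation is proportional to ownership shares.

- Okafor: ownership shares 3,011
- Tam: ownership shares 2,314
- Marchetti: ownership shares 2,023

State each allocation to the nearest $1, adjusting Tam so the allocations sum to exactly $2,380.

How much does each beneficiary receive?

Sum of ownership shares: 7,348.
Proportional shares: Okafor 3,011/7,348 × $2,380 = 975.26; Tam 2,314/7,348 × $2,380 = 749.499; Marchetti 2,023/7,348 × $2,380 = 655.24.
At nearest $1: Okafor $975; Tam $749; Marchetti $655. Sum = $2,379.
Difference $2,380 − $2,379 = +$1 applied to Tam: Tam becomes $750.

Okafor: $975 · Tam: $750 · Marchetti: $655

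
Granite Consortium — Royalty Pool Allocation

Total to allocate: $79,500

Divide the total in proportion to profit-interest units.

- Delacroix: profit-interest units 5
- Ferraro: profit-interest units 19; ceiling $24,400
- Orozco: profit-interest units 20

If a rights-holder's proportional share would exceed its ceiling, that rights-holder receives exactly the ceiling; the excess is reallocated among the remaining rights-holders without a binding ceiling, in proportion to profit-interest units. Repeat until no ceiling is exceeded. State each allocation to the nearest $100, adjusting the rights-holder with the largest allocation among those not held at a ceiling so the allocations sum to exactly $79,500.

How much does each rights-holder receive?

Delacroix: $11,000 · Ferraro: $24,400 · Orozco: $44,100

Profit-interest units total: 44.
Proportional shares (ignoring caps): Delacroix 9,034.09; Ferraro 34,329.55; Orozco 36,136.36.
Capped: Ferraro ($24,400); balance $55,100 reallocated over remaining profit-interest units 25.
Shares after redistribution: Delacroix 11,020.00 → $11,000; Orozco 44,080.00 → $44,100.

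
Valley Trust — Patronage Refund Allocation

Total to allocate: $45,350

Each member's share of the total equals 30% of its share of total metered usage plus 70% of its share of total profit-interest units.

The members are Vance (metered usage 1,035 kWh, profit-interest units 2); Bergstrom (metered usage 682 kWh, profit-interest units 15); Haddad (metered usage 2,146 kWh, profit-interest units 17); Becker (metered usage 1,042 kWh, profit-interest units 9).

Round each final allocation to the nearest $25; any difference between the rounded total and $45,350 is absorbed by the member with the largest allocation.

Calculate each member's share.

Vance: $4,350 | Bergstrom: $12,975 | Haddad: $18,500 | Becker: $9,525

Metered usage total 4,905; profit-interest units total 43.
Blended shares (30% metered usage + 70% profit-interest units): Vance 0.0959; Bergstrom 0.2859; Haddad 0.4080; Becker 0.2102.
Proportional shares: Vance 4,347.29; Bergstrom 12,965.50; Haddad 18,502.71; Becker 9,534.50.
After rounding ($25): Vance $4,350; Bergstrom $12,975; Haddad $18,500; Becker $9,525. Sum = $45,350.
No rounding difference to absorb.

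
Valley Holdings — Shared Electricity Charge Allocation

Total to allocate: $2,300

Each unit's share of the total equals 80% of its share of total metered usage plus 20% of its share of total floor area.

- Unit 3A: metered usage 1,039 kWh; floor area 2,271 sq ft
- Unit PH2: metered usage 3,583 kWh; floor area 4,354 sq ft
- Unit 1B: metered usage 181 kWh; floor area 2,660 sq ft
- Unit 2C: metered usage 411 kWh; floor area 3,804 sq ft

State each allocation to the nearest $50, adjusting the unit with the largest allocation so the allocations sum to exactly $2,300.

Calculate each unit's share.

Unit 3A: $450 | Unit PH2: $1,400 | Unit 1B: $150 | Unit 2C: $300

Totals — metered usage 5,214, floor area 13,089.
Combined weights (80% metered usage + 20% floor area): Unit 3A 0.1941; Unit PH2 0.6163; Unit 1B 0.0684; Unit 2C 0.1212.
Unrounded shares: Unit 3A 446.47; Unit PH2 1,417.44; Unit 1B 157.36; Unit 2C 278.73.
After rounding ($50): Unit 3A $450; Unit PH2 $1,400; Unit 1B $150; Unit 2C $300. Sum = $2,300.
No rounding difference to absorb.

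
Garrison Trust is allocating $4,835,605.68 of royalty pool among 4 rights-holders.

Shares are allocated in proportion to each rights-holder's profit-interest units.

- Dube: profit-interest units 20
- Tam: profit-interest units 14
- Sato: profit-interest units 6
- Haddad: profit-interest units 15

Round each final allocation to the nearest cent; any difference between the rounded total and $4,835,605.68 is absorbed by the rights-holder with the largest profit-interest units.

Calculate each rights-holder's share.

Dube: $1,758,402.06 | Tam: $1,230,881.45 | Sato: $527,520.62 | Haddad: $1,318,801.55

Sum of profit-interest units: 20 + 14 + 6 + 15 = 55.
Raw shares: Dube 1,758,402.0655; Tam 1,230,881.4458; Sato 527,520.6196; Haddad 1,318,801.5491.
After rounding (cent): Dube $1,758,402.07; Tam $1,230,881.45; Sato $527,520.62; Haddad $1,318,801.55. Sum = $4,835,605.69.
Difference $4,835,605.68 − $4,835,605.69 = −$0.01 applied to largest profit-interest units (Dube): Dube becomes $1,758,402.06.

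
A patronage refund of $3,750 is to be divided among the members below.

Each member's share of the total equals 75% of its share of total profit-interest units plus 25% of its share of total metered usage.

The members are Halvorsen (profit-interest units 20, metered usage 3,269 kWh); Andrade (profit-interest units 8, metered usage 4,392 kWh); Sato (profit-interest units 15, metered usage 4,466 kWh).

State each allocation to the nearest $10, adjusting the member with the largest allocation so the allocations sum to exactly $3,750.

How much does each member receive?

Halvorsen: $1,560 · Andrade: $860 · Sato: $1,330

Totals — profit-interest units 43, metered usage 12,127.
Blended shares (75% profit-interest units + 25% metered usage): Halvorsen 0.4162; Andrade 0.2301; Sato 0.3537.
Unrounded shares: Halvorsen 1,560.86; Andrade 862.79; Sato 1,326.36.
Rounded to nearest $10: Halvorsen $1,560; Andrade $860; Sato $1,330. Sum = $3,750.
No rounding difference to absorb.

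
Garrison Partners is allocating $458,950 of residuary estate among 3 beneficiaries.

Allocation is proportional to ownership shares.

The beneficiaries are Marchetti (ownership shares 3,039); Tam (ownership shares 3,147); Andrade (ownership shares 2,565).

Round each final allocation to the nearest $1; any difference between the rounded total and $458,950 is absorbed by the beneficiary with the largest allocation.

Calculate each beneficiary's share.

Ownership shares total: 8,751.
Unrounded shares: Marchetti 3,039/8,751 × $458,950 = 159,381.68; Tam 3,147/8,751 × $458,950 = 165,045.78; Andrade 2,565/8,751 × $458,950 = 134,522.54.
At nearest $1: Marchetti $159,382; Tam $165,046; Andrade $134,523. Sum = $458,951.
Difference $458,950 − $458,951 = −$1 applied to largest allocation (Tam): Tam becomes $165,045.

Marchetti: $159,382 · Tam: $165,045 · Andrade: $134,523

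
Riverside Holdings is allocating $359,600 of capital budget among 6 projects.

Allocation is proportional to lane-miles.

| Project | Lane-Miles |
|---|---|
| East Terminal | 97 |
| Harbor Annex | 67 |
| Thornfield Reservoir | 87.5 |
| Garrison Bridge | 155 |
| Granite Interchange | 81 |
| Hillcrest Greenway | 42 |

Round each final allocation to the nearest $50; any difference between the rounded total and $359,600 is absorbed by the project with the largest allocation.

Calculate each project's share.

East Terminal: $65,900 | Harbor Annex: $45,500 | Thornfield Reservoir: $59,400 | Garrison Bridge: $105,300 | Granite Interchange: $55,000 | Hillcrest Greenway: $28,500

Sum of lane-miles: 529.5.
Pro-rata amounts: East Terminal 97/529.5 × $359,600 = 65,875.73; Harbor Annex 67/529.5 × $359,600 = 45,501.79; Thornfield Reservoir 87.5/529.5 × $359,600 = 59,423.98; Garrison Bridge 155/529.5 × $359,600 = 105,265.34; Granite Interchange 81/529.5 × $359,600 = 55,009.63; Hillcrest Greenway 42/529.5 × $359,600 = 28,523.51.
After rounding ($50): East Terminal $65,900; Harbor Annex $45,500; Thornfield Reservoir $59,400; Garrison Bridge $105,250; Granite Interchange $55,000; Hillcrest Greenway $28,500. Sum = $359,550.
Difference $359,600 − $359,550 = +$50 applied to largest allocation (Garrison Bridge): Garrison Bridge becomes $105,300.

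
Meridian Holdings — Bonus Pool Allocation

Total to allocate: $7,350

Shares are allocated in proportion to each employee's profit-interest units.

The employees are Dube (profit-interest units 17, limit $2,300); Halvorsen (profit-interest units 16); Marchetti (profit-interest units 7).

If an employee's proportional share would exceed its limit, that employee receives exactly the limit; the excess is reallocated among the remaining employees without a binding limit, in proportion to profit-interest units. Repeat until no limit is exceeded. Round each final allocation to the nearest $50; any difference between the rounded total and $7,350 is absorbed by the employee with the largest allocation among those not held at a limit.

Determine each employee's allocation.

Dube: $2,300 | Halvorsen: $3,500 | Marchetti: $1,550

Total profit-interest units = 40.
Pro-rata shares before constraints: Dube 3,123.75; Halvorsen 2,940.00; Marchetti 1,286.25.
Cap binds for Dube ($2,300); remaining pool $5,050 reallocated over remaining profit-interest units 23.
Remaining shares: Halvorsen 3,513.04 → $3,500; Marchetti 1,536.96 → $1,550.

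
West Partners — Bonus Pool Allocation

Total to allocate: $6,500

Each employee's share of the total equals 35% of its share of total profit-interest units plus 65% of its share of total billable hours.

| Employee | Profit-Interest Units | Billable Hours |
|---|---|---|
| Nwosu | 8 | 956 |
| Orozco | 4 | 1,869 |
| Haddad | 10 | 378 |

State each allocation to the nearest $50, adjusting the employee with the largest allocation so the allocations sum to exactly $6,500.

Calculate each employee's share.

Profit-interest units total 22; billable hours total 3,203.
Blended shares (35% profit-interest units + 65% billable hours): Nwosu 0.3213; Orozco 0.4429; Haddad 0.2358.
Unrounded shares: Nwosu 2,088.31; Orozco 2,878.99; Haddad 1,532.70.
Rounded to nearest $50: Nwosu $2,100; Orozco $2,900; Haddad $1,550. Sum = $6,550.
Difference $6,500 − $6,550 = −$50 applied to largest allocation (Orozco): Orozco becomes $2,850.

Nwosu: $2,100 · Orozco: $2,850 · Haddad: $1,550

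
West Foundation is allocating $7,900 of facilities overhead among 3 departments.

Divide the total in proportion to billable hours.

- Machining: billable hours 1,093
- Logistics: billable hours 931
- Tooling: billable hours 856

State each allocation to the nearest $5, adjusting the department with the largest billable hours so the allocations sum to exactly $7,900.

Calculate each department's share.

Total billable hours = 2,880.
Proportional shares: Machining 1,093/2,880 × $7,900 = 2,998.16; Logistics 931/2,880 × $7,900 = 2,553.78; Tooling 856/2,880 × $7,900 = 2,348.06.
Rounded to nearest $5: Machining $3,000; Logistics $2,555; Tooling $2,350. Sum = $7,905.
Difference $7,900 − $7,905 = −$5 applied to largest billable hours (Machining): Machining becomes $2,995.

Machining: $2,995; Logistics: $2,555; Tooling: $2,350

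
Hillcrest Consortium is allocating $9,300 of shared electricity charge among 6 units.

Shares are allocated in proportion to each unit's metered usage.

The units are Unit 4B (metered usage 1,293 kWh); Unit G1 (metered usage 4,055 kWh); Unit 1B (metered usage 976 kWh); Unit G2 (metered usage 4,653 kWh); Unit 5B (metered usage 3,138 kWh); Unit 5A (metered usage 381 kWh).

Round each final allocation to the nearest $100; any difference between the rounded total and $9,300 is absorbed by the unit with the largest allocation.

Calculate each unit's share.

Sum of metered usage: 14,496.
Raw shares: Unit 4B 1,293/14,496 × $9,300 = 829.53; Unit G1 4,055/14,496 × $9,300 = 2,601.51; Unit 1B 976/14,496 × $9,300 = 626.16; Unit G2 4,653/14,496 × $9,300 = 2,985.16; Unit 5B 3,138/14,496 × $9,300 = 2,013.20; Unit 5A 381/14,496 × $9,300 = 244.43.
At nearest $100: Unit 4B $800; Unit G1 $2,600; Unit 1B $600; Unit G2 $3,000; Unit 5B $2,000; Unit 5A $200. Sum = $9,200.
Difference $9,300 − $9,200 = +$100 applied to largest allocation (Unit G2): Unit G2 becomes $3,100.

Unit 4B: $800; Unit G1: $2,600; Unit 1B: $600; Unit G2: $3,100; Unit 5B: $2,000; Unit 5A: $200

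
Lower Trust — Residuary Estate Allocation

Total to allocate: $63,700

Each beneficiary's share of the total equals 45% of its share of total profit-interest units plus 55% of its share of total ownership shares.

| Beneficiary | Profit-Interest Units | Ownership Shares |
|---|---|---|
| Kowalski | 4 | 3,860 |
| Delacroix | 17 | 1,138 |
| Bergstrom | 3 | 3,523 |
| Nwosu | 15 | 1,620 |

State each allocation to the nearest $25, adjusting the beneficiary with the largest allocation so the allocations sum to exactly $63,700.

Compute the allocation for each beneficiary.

Kowalski: $16,275 | Delacroix: $16,425 | Bergstrom: $14,375 | Nwosu: $16,625

Profit-interest units total 39; ownership shares total 10,141.
Composite weights (45% profit-interest units + 55% ownership shares): Kowalski 0.2555; Delacroix 0.2579; Bergstrom 0.2257; Nwosu 0.2609.
Raw shares: Kowalski 16,275.48; Delacroix 16,426.55; Bergstrom 14,376.22; Nwosu 16,621.76.
At nearest $25: Kowalski $16,275; Delacroix $16,425; Bergstrom $14,375; Nwosu $16,625. Sum = $63,700.
No rounding difference to absorb.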